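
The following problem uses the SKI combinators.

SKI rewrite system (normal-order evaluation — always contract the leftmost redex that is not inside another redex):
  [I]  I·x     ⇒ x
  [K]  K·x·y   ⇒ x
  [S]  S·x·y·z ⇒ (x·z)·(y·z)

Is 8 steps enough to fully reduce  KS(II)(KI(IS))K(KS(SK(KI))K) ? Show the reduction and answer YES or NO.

Answer: YES — reaches normal form SK(K(SK)) in 6 ≤ 8 steps

Derivation:
  start: KS(II)(KI(IS))K(KS(SK(KI))K)
  [1] S(KI(IS))K(KS(SK(KI))K)
  [2] KI(IS)(KS(SK(KI))K)(K(KS(SK(KI))K))
  [3] I(KS(SK(KI))K)(K(KS(SK(KI))K))
  [4] KS(SK(KI))K(K(KS(SK(KI))K))
  [5] SK(K(KS(SK(KI))K))
  [6] SK(K(SK))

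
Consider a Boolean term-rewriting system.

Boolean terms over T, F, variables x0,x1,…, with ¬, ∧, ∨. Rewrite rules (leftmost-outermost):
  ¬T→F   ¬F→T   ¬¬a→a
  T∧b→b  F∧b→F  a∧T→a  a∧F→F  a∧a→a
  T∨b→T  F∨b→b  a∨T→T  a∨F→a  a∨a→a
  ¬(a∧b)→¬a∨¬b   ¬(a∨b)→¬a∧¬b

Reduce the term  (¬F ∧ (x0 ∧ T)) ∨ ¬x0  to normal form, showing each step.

Answer: normal form = x0 ∨ ¬x0  (in 3 steps)

Reduction:
  start: (¬F ∧ (x0 ∧ T)) ∨ ¬x0
  [1] (T ∧ (x0 ∧ T)) ∨ ¬x0
  [2] (x0 ∧ T) ∨ ¬x0
  [3] x0 ∨ ¬x0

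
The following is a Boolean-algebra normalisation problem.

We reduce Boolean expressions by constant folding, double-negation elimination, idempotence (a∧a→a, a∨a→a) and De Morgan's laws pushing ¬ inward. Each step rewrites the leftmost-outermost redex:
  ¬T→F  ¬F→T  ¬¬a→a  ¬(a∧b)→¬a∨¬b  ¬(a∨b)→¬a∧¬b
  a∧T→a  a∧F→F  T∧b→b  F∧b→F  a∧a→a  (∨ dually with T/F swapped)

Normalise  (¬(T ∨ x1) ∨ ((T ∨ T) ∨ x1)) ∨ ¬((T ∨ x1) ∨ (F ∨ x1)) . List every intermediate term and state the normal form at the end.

  start: (¬(T ∨ x1) ∨ ((T ∨ T) ∨ x1)) ∨ ¬((T ∨ x1) ∨ (F ∨ x1))
  →1  ((¬T ∧ ¬x1) ∨ ((T ∨ T) ∨ x1)) ∨ ¬((T ∨ x1) ∨ (F ∨ x1))
  →2  ((F ∧ ¬x1) ∨ ((T ∨ T) ∨ x1)) ∨ ¬((T ∨ x1) ∨ (F ∨ x1))
  →3  (F ∨ ((T ∨ T) ∨ x1)) ∨ ¬((T ∨ x1) ∨ (F ∨ x1))
  →4  ((T ∨ T) ∨ x1) ∨ ¬((T ∨ x1) ∨ (F ∨ x1))
  →5  (T ∨ x1) ∨ ¬((T ∨ x1) ∨ (F ∨ x1))
  →6  T ∨ ¬((T ∨ x1) ∨ (F ∨ x1))
  →7  T

Answer: normal form = T  (in 7 steps)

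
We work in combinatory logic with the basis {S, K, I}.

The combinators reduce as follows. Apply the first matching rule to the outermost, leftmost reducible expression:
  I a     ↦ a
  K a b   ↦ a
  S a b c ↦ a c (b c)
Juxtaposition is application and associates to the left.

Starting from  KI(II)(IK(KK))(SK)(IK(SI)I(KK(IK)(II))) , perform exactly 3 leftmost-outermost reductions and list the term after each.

  start: KI(II)(IK(KK))(SK)(IK(SI)I(KK(IK)(II)))
  step 1: I(IK(KK))(SK)(IK(SI)I(KK(IK)(II)))
  step 2: IK(KK)(SK)(IK(SI)I(KK(IK)(II)))
  step 3: K(KK)(SK)(IK(SI)I(KK(IK)(II)))

Answer: after 3 steps: K(KK)(SK)(IK(SI)I(KK(IK)(II)))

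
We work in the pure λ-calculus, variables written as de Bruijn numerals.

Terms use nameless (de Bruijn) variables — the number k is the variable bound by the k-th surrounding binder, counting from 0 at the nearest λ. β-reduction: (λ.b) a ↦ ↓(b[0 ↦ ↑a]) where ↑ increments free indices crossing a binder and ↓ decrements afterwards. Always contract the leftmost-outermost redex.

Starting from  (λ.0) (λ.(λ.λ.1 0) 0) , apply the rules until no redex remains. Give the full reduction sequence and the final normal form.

  start: (λ.0) (λ.(λ.λ.1 0) 0)
  step 1: λ.(λ.λ.1 0) 0
  step 2: λ.λ.1 0

Answer: normal form = λ.λ.1 0  (in 2 steps)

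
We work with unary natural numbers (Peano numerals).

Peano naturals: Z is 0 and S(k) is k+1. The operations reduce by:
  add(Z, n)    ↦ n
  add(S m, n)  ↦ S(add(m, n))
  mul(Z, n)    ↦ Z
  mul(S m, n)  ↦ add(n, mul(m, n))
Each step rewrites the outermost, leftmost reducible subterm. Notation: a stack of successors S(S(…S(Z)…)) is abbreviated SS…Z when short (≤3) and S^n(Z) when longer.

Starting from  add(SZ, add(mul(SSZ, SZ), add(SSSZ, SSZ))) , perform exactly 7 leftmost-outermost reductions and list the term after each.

Answer: after 7 steps: S(S(add(add(SZ, mul(Z, SZ)), add(SSSZ, SSZ))))

Reduction:
  start: add(SZ, add(mul(SSZ, SZ), add(SSSZ, SSZ)))
  [1] S(add(Z, add(mul(SSZ, SZ), add(SSSZ, SSZ))))
  [2] S(add(mul(SSZ, SZ), add(SSSZ, SSZ)))
  [3] S(add(add(SZ, mul(SZ, SZ)), add(SSSZ, SSZ)))
  [4] S(add(S(add(Z, mul(SZ, SZ))), add(SSSZ, SSZ)))
  [5] S(S(add(add(Z, mul(SZ, SZ)), add(SSSZ, SSZ))))
  [6] S(S(add(mul(SZ, SZ), add(SSSZ, SSZ))))
  [7] S(S(add(add(SZ, mul(Z, SZ)), add(SSSZ, SSZ))))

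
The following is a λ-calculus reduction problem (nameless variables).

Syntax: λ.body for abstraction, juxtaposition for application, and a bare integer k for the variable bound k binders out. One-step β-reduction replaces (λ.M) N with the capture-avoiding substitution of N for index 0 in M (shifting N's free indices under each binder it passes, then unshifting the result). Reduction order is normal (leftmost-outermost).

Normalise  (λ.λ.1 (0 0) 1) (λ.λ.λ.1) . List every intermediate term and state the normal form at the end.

Answer: normal form = λ.λ.λ.λ.λ.1  (in 3 steps)

Reduction:
  start: (λ.λ.1 (0 0) 1) (λ.λ.λ.1)
  step 1: λ.(λ.λ.λ.1) (0 0) (λ.λ.λ.1)
  step 2: λ.(λ.λ.1) (λ.λ.λ.1)
  step 3: λ.λ.λ.λ.λ.1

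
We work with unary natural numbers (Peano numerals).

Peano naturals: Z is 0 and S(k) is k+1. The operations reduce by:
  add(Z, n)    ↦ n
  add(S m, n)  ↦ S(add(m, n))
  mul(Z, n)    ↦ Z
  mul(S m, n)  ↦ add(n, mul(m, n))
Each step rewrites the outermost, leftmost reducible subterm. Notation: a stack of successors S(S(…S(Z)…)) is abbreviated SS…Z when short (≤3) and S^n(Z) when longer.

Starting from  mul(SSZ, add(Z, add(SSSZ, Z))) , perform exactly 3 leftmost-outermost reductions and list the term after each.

Answer: after 3 steps: add(S(add(SSZ, Z)), mul(SZ, add(Z, add(SSSZ, Z))))

Working:
  start: mul(SSZ, add(Z, add(SSSZ, Z)))
  →1  add(add(Z, add(SSSZ, Z)), mul(SZ, add(Z, add(SSSZ, Z))))
  →2  add(add(SSSZ, Z), mul(SZ, add(Z, add(SSSZ, Z))))
  →3  add(S(add(SSZ, Z)), mul(SZ, add(Z, add(SSSZ, Z))))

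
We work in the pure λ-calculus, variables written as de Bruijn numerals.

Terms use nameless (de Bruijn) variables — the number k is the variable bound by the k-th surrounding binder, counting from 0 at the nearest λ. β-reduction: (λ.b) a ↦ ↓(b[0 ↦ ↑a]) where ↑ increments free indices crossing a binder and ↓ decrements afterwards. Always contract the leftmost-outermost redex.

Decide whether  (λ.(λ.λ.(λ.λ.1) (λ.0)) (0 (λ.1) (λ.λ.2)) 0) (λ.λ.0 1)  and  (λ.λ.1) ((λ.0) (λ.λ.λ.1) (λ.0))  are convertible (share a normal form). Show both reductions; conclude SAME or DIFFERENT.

Answer: DIFFERENT — A ⇓ λ.λ.0, B ⇓ λ.λ.λ.1

Derivation:
Term A:
  start: (λ.(λ.λ.(λ.λ.1) (λ.0)) (0 (λ.1) (λ.λ.2)) 0) (λ.λ.0 1)
  step 1: (λ.λ.(λ.λ.1) (λ.0)) ((λ.λ.0 1) (λ.λ.λ.0 1) (λ.λ.λ.λ.0 1)) (λ.λ.0 1)
  step 2: (λ.(λ.λ.1) (λ.0)) (λ.λ.0 1)
  step 3: (λ.λ.1) (λ.0)
  step 4: λ.λ.0

Term B:
  start: (λ.λ.1) ((λ.0) (λ.λ.λ.1) (λ.0))
  step 1: λ.(λ.0) (λ.λ.λ.1) (λ.0)
  step 2: λ.(λ.λ.λ.1) (λ.0)
  step 3: λ.λ.λ.1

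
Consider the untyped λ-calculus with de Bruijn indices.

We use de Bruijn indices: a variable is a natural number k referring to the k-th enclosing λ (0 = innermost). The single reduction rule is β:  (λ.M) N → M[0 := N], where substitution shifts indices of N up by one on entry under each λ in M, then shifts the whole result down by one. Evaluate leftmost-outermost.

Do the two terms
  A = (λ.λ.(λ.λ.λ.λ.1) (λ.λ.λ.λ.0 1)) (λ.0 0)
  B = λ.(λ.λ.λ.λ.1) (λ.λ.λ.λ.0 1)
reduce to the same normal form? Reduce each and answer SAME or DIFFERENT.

Answer: SAME — A ⇓ λ.λ.λ.λ.1, B ⇓ λ.λ.λ.λ.1

Derivation:
Term A:
  start: (λ.λ.(λ.λ.λ.λ.1) (λ.λ.λ.λ.0 1)) (λ.0 0)
  →1  λ.(λ.λ.λ.λ.1) (λ.λ.λ.λ.0 1)
  →2  λ.λ.λ.λ.1

Term B:
  start: λ.(λ.λ.λ.λ.1) (λ.λ.λ.λ.0 1)
  →1  λ.λ.λ.λ.1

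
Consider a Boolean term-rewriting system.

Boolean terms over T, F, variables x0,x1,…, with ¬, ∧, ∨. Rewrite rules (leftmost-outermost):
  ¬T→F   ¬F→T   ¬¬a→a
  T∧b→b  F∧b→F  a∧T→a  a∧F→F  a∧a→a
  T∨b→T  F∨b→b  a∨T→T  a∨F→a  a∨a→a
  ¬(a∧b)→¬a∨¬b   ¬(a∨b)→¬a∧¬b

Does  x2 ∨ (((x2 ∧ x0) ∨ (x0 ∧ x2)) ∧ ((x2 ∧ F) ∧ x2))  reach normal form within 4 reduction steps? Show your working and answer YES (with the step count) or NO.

Answer: YES — reaches normal form x2 in 4 ≤ 4 steps

Working:
  start: x2 ∨ (((x2 ∧ x0) ∨ (x0 ∧ x2)) ∧ ((x2 ∧ F) ∧ x2))
  [1] x2 ∨ (((x2 ∧ x0) ∨ (x0 ∧ x2)) ∧ (F ∧ x2))
  [2] x2 ∨ (((x2 ∧ x0) ∨ (x0 ∧ x2)) ∧ F)
  [3] x2 ∨ F
  [4] x2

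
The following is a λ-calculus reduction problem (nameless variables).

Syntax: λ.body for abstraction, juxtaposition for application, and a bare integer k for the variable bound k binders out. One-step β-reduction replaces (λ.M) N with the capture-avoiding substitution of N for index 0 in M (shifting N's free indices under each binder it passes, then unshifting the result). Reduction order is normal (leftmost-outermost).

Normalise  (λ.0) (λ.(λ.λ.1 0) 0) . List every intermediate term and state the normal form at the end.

  start: (λ.0) (λ.(λ.λ.1 0) 0)
  [1] λ.(λ.λ.1 0) 0
  [2] λ.λ.1 0

Answer: normal form = λ.λ.1 0  (in 2 steps)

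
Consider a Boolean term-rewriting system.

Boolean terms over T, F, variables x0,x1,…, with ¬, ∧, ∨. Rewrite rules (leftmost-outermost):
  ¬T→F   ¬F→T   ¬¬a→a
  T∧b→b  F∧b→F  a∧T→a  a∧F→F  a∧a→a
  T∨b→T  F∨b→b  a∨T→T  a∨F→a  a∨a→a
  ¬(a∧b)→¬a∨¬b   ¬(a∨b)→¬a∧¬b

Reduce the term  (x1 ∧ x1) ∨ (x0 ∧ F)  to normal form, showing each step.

Answer: normal form = x1  (in 3 steps)

Reduction:
  start: (x1 ∧ x1) ∨ (x0 ∧ F)
  [1] x1 ∨ (x0 ∧ F)
  [2] x1 ∨ F
  [3] x1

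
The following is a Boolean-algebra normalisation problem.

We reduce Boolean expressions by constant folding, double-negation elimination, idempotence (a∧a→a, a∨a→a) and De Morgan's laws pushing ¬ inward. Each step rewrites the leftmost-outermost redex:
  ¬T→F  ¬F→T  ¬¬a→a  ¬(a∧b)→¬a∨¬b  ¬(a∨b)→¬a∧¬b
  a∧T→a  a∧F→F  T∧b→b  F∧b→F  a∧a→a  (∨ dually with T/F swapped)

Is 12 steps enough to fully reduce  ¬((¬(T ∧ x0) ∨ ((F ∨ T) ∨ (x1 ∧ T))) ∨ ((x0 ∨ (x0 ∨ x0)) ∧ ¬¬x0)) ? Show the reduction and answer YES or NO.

  start: ¬((¬(T ∧ x0) ∨ ((F ∨ T) ∨ (x1 ∧ T))) ∨ ((x0 ∨ (x0 ∨ x0)) ∧ ¬¬x0))
  step 1: ¬(¬(T ∧ x0) ∨ ((F ∨ T) ∨ (x1 ∧ T))) ∧ ¬((x0 ∨ (x0 ∨ x0)) ∧ ¬¬x0)
  step 2: (¬¬(T ∧ x0) ∧ ¬((F ∨ T) ∨ (x1 ∧ T))) ∧ ¬((x0 ∨ (x0 ∨ x0)) ∧ ¬¬x0)
  step 3: ((T ∧ x0) ∧ ¬((F ∨ T) ∨ (x1 ∧ T))) ∧ ¬((x0 ∨ (x0 ∨ x0)) ∧ ¬¬x0)
  step 4: (x0 ∧ ¬((F ∨ T) ∨ (x1 ∧ T))) ∧ ¬((x0 ∨ (x0 ∨ x0)) ∧ ¬¬x0)
  step 5: (x0 ∧ (¬(F ∨ T) ∧ ¬(x1 ∧ T))) ∧ ¬((x0 ∨ (x0 ∨ x0)) ∧ ¬¬x0)
  step 6: (x0 ∧ ((¬F ∧ ¬T) ∧ ¬(x1 ∧ T))) ∧ ¬((x0 ∨ (x0 ∨ x0)) ∧ ¬¬x0)
  step 7: (x0 ∧ ((T ∧ ¬T) ∧ ¬(x1 ∧ T))) ∧ ¬((x0 ∨ (x0 ∨ x0)) ∧ ¬¬x0)
  step 8: (x0 ∧ (¬T ∧ ¬(x1 ∧ T))) ∧ ¬((x0 ∨ (x0 ∨ x0)) ∧ ¬¬x0)
  step 9: (x0 ∧ (F ∧ ¬(x1 ∧ T))) ∧ ¬((x0 ∨ (x0 ∨ x0)) ∧ ¬¬x0)
  step 10: (x0 ∧ F) ∧ ¬((x0 ∨ (x0 ∨ x0)) ∧ ¬¬x0)
  step 11: F ∧ ¬((x0 ∨ (x0 ∨ x0)) ∧ ¬¬x0)
  step 12: F

Answer: YES — reaches normal form F in 12 ≤ 12 steps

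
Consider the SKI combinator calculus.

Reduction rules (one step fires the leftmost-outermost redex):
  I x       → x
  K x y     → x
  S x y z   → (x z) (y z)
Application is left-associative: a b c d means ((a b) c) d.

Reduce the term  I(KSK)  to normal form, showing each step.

Answer: normal form = S  (in 2 steps)

Reduction:
  start: I(KSK)
  [1] KSK
  [2] S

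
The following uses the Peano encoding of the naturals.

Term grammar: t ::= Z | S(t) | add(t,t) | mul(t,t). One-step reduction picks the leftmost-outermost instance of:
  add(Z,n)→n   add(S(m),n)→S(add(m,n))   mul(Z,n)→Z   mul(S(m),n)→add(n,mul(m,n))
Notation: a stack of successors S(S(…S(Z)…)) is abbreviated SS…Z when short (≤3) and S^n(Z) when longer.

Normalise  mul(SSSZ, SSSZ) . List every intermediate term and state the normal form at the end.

Answer: normal form = S^9(Z)  (in 16 steps)

Derivation:
  start: mul(SSSZ, SSSZ)
  →1  add(SSSZ, mul(SSZ, SSSZ))
  →2  S(add(SSZ, mul(SSZ, SSSZ)))
  →3  S(S(add(SZ, mul(SSZ, SSSZ))))
  →4  S(S(S(add(Z, mul(SSZ, SSSZ)))))
  →5  S(S(S(mul(SSZ, SSSZ))))
  →6  S(S(S(add(SSSZ, mul(SZ, SSSZ)))))
  →7  S(S(S(S(add(SSZ, mul(SZ, SSSZ))))))
  →8  S(S(S(S(S(add(SZ, mul(SZ, SSSZ)))))))
  →9  S(S(S(S(S(S(add(Z, mul(SZ, SSSZ))))))))
  →10  S(S(S(S(S(S(mul(SZ, SSSZ)))))))
  →11  S(S(S(S(S(S(add(SSSZ, mul(Z, SSSZ))))))))
  →12  S(S(S(S(S(S(S(add(SSZ, mul(Z, SSSZ)))))))))
  →13  S(S(S(S(S(S(S(S(add(SZ, mul(Z, SSSZ))))))))))
  →14  S(S(S(S(S(S(S(S(S(add(Z, mul(Z, SSSZ)))))))))))
  →15  S(S(S(S(S(S(S(S(S(mul(Z, SSSZ))))))))))
  →16  S^9(Z)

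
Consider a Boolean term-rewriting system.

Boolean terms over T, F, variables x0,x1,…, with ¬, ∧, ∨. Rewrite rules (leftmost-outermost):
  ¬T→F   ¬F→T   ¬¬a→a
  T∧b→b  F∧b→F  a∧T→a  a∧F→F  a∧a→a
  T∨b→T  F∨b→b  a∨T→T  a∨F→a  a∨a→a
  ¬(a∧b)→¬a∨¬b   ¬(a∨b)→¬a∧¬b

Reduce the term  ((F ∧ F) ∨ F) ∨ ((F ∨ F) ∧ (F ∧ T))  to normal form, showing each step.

Answer: normal form = F  (in 5 steps)

Reduction:
  start: ((F ∧ F) ∨ F) ∨ ((F ∨ F) ∧ (F ∧ T))
  step 1: (F ∧ F) ∨ ((F ∨ F) ∧ (F ∧ T))
  step 2: F ∨ ((F ∨ F) ∧ (F ∧ T))
  step 3: (F ∨ F) ∧ (F ∧ T)
  step 4: F ∧ (F ∧ T)
  step 5: F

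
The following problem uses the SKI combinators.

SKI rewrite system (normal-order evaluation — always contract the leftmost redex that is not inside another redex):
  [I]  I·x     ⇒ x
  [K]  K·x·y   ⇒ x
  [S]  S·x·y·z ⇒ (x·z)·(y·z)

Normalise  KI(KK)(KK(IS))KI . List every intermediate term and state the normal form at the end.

  start: KI(KK)(KK(IS))KI
  →1  I(KK(IS))KI
  →2  KK(IS)KI
  →3  KKI
  →4  K

Answer: normal form = K  (in 4 steps)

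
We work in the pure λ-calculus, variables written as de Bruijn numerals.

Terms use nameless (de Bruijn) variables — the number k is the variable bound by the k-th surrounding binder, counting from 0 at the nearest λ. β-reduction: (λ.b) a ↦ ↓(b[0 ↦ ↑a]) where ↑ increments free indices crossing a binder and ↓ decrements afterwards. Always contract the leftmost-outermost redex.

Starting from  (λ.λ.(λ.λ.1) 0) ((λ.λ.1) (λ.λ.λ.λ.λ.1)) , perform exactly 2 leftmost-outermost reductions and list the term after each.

Answer: after 2 steps: λ.λ.1

Reduction:
  start: (λ.λ.(λ.λ.1) 0) ((λ.λ.1) (λ.λ.λ.λ.λ.1))
  step 1: λ.(λ.λ.1) 0
  step 2: λ.λ.1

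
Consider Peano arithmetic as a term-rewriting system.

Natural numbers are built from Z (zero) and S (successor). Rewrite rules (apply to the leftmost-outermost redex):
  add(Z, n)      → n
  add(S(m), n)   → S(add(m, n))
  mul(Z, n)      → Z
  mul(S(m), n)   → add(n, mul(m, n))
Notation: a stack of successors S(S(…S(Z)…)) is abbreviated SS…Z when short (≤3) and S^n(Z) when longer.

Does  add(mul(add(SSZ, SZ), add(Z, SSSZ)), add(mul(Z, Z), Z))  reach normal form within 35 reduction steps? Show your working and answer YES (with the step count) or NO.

  start: add(mul(add(SSZ, SZ), add(Z, SSSZ)), add(mul(Z, Z), Z))
  [1] add(mul(S(add(SZ, SZ)), add(Z, SSSZ)), add(mul(Z, Z), Z))
  [2] add(add(add(Z, SSSZ), mul(add(SZ, SZ), add(Z, SSSZ))), add(mul(Z, Z), Z))
  [3] add(add(SSSZ, mul(add(SZ, SZ), add(Z, SSSZ))), add(mul(Z, Z), Z))
  [4] add(S(add(SSZ, mul(add(SZ, SZ), add(Z, SSSZ)))), add(mul(Z, Z), Z))
  [5] S(add(add(SSZ, mul(add(SZ, SZ), add(Z, SSSZ))), add(mul(Z, Z), Z)))
  [6] S(add(S(add(SZ, mul(add(SZ, SZ), add(Z, SSSZ)))), add(mul(Z, Z), Z)))
  [7] S(S(add(add(SZ, mul(add(SZ, SZ), add(Z, SSSZ))), add(mul(Z, Z), Z))))
  [8] S(S(add(S(add(Z, mul(add(SZ, SZ), add(Z, SSSZ)))), add(mul(Z, Z), Z))))
  [9] S(S(S(add(add(Z, mul(add(SZ, SZ), add(Z, SSSZ))), add(mul(Z, Z), Z)))))
  [10] S(S(S(add(mul(add(SZ, SZ), add(Z, SSSZ)), add(mul(Z, Z), Z)))))
  [11] S(S(S(add(mul(S(add(Z, SZ)), add(Z, SSSZ)), add(mul(Z, Z), Z)))))
  [12] S(S(S(add(add(add(Z, SSSZ), mul(add(Z, SZ), add(Z, SSSZ))), add(mul(Z, Z), Z)))))
  [13] S(S(S(add(add(SSSZ, mul(add(Z, SZ), add(Z, SSSZ))), add(mul(Z, Z), Z)))))
  [14] S(S(S(add(S(add(SSZ, mul(add(Z, SZ), add(Z, SSSZ)))), add(mul(Z, Z), Z)))))
  [15] S(S(S(S(add(add(SSZ, mul(add(Z, SZ), add(Z, SSSZ))), add(mul(Z, Z), Z))))))
  [16] S(S(S(S(add(S(add(SZ, mul(add(Z, SZ), add(Z, SSSZ)))), add(mul(Z, Z), Z))))))
  [17] S(S(S(S(S(add(add(SZ, mul(add(Z, SZ), add(Z, SSSZ))), add(mul(Z, Z), Z)))))))
  [18] S(S(S(S(S(add(S(add(Z, mul(add(Z, SZ), add(Z, SSSZ)))), add(mul(Z, Z), Z)))))))
  [19] S(S(S(S(S(S(add(add(Z, mul(add(Z, SZ), add(Z, SSSZ))), add(mul(Z, Z), Z))))))))
  [20] S(S(S(S(S(S(add(mul(add(Z, SZ), add(Z, SSSZ)), add(mul(Z, Z), Z))))))))
  [21] S(S(S(S(S(S(add(mul(SZ, add(Z, SSSZ)), add(mul(Z, Z), Z))))))))
  [22] S(S(S(S(S(S(add(add(add(Z, SSSZ), mul(Z, add(Z, SSSZ))), add(mul(Z, Z), Z))))))))
  [23] S(S(S(S(S(S(add(add(SSSZ, mul(Z, add(Z, SSSZ))), add(mul(Z, Z), Z))))))))
  [24] S(S(S(S(S(S(add(S(add(SSZ, mul(Z, add(Z, SSSZ)))), add(mul(Z, Z), Z))))))))
  [25] S(S(S(S(S(S(S(add(add(SSZ, mul(Z, add(Z, SSSZ))), add(mul(Z, Z), Z)))))))))
  [26] S(S(S(S(S(S(S(add(S(add(SZ, mul(Z, add(Z, SSSZ)))), add(mul(Z, Z), Z)))))))))
  [27] S(S(S(S(S(S(S(S(add(add(SZ, mul(Z, add(Z, SSSZ))), add(mul(Z, Z), Z))))))))))
  [28] S(S(S(S(S(S(S(S(add(S(add(Z, mul(Z, add(Z, SSSZ)))), add(mul(Z, Z), Z))))))))))
  [29] S(S(S(S(S(S(S(S(S(add(add(Z, mul(Z, add(Z, SSSZ))), add(mul(Z, Z), Z)))))))))))
  [30] S(S(S(S(S(S(S(S(S(add(mul(Z, add(Z, SSSZ)), add(mul(Z, Z), Z)))))))))))
  [31] S(S(S(S(S(S(S(S(S(add(Z, add(mul(Z, Z), Z)))))))))))
  [32] S(S(S(S(S(S(S(S(S(add(mul(Z, Z), Z))))))))))
  [33] S(S(S(S(S(S(S(S(S(add(Z, Z))))))))))
  [34] S^9(Z)

Answer: YES — reaches normal form S^9(Z) in 34 ≤ 35 steps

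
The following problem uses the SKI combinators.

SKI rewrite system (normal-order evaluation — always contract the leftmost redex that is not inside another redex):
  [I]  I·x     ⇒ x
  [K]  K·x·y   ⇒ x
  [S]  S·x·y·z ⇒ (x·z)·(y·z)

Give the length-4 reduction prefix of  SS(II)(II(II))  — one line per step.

Answer: after 4 steps: SI(II(II(II)))

Working:
  start: SS(II)(II(II))
  [1] S(II(II))(II(II(II)))
  [2] S(I(II))(II(II(II)))
  [3] S(II)(II(II(II)))
  [4] SI(II(II(II)))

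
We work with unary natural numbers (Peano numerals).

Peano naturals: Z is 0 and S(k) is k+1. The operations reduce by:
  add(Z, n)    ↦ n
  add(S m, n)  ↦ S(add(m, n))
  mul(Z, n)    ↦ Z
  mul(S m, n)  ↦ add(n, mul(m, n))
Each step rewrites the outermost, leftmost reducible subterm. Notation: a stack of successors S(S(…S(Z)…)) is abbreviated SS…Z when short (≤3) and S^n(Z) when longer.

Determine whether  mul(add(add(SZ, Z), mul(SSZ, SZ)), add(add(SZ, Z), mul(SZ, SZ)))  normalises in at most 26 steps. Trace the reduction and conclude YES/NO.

Answer: NO — after 26 steps the term is S(S(S(add(S(add(Z, mul(Z, SZ))), mul(add(Z, mul(SZ, SZ)), add(add(SZ, Z), mul(SZ, SZ))))))), not yet normal

Working:
  start: mul(add(add(SZ, Z), mul(SSZ, SZ)), add(add(SZ, Z), mul(SZ, SZ)))
  →1  mul(add(S(add(Z, Z)), mul(SSZ, SZ)), add(add(SZ, Z), mul(SZ, SZ)))
  →2  mul(S(add(add(Z, Z), mul(SSZ, SZ))), add(add(SZ, Z), mul(SZ, SZ)))
  →3  add(add(add(SZ, Z), mul(SZ, SZ)), mul(add(add(Z, Z), mul(SSZ, SZ)), add(add(SZ, Z), mul(SZ, SZ))))
  →4  add(add(S(add(Z, Z)), mul(SZ, SZ)), mul(add(add(Z, Z), mul(SSZ, SZ)), add(add(SZ, Z), mul(SZ, SZ))))
  →5  add(S(add(add(Z, Z), mul(SZ, SZ))), mul(add(add(Z, Z), mul(SSZ, SZ)), add(add(SZ, Z), mul(SZ, SZ))))
  →6  S(add(add(add(Z, Z), mul(SZ, SZ)), mul(add(add(Z, Z), mul(SSZ, SZ)), add(add(SZ, Z), mul(SZ, SZ)))))
  →7  S(add(add(Z, mul(SZ, SZ)), mul(add(add(Z, Z), mul(SSZ, SZ)), add(add(SZ, Z), mul(SZ, SZ)))))
  →8  S(add(mul(SZ, SZ), mul(add(add(Z, Z), mul(SSZ, SZ)), add(add(SZ, Z), mul(SZ, SZ)))))
  →9  S(add(add(SZ, mul(Z, SZ)), mul(add(add(Z, Z), mul(SSZ, SZ)), add(add(SZ, Z), mul(SZ, SZ)))))
  →10  S(add(S(add(Z, mul(Z, SZ))), mul(add(add(Z, Z), mul(SSZ, SZ)), add(add(SZ, Z), mul(SZ, SZ)))))
  →11  S(S(add(add(Z, mul(Z, SZ)), mul(add(add(Z, Z), mul(SSZ, SZ)), add(add(SZ, Z), mul(SZ, SZ))))))
  →12  S(S(add(mul(Z, SZ), mul(add(add(Z, Z), mul(SSZ, SZ)), add(add(SZ, Z), mul(SZ, SZ))))))
  →13  S(S(add(Z, mul(add(add(Z, Z), mul(SSZ, SZ)), add(add(SZ, Z), mul(SZ, SZ))))))
  →14  S(S(mul(add(add(Z, Z), mul(SSZ, SZ)), add(add(SZ, Z), mul(SZ, SZ)))))
  →15  S(S(mul(add(Z, mul(SSZ, SZ)), add(add(SZ, Z), mul(SZ, SZ)))))
  →16  S(S(mul(mul(SSZ, SZ), add(add(SZ, Z), mul(SZ, SZ)))))
  →17  S(S(mul(add(SZ, mul(SZ, SZ)), add(add(SZ, Z), mul(SZ, SZ)))))
  →18  S(S(mul(S(add(Z, mul(SZ, SZ))), add(add(SZ, Z), mul(SZ, SZ)))))
  →19  S(S(add(add(add(SZ, Z), mul(SZ, SZ)), mul(add(Z, mul(SZ, SZ)), add(add(SZ, Z), mul(SZ, SZ))))))
  →20  S(S(add(add(S(add(Z, Z)), mul(SZ, SZ)), mul(add(Z, mul(SZ, SZ)), add(add(SZ, Z), mul(SZ, SZ))))))
  →21  S(S(add(S(add(add(Z, Z), mul(SZ, SZ))), mul(add(Z, mul(SZ, SZ)), add(add(SZ, Z), mul(SZ, SZ))))))
  →22  S(S(S(add(add(add(Z, Z), mul(SZ, SZ)), mul(add(Z, mul(SZ, SZ)), add(add(SZ, Z), mul(SZ, SZ)))))))
  →23  S(S(S(add(add(Z, mul(SZ, SZ)), mul(add(Z, mul(SZ, SZ)), add(add(SZ, Z), mul(SZ, SZ)))))))
  →24  S(S(S(add(mul(SZ, SZ), mul(add(Z, mul(SZ, SZ)), add(add(SZ, Z), mul(SZ, SZ)))))))
  →25  S(S(S(add(add(SZ, mul(Z, SZ)), mul(add(Z, mul(SZ, SZ)), add(add(SZ, Z), mul(SZ, SZ)))))))
  →26  S(S(S(add(S(add(Z, mul(Z, SZ))), mul(add(Z, mul(SZ, SZ)), add(add(SZ, Z), mul(SZ, SZ)))))))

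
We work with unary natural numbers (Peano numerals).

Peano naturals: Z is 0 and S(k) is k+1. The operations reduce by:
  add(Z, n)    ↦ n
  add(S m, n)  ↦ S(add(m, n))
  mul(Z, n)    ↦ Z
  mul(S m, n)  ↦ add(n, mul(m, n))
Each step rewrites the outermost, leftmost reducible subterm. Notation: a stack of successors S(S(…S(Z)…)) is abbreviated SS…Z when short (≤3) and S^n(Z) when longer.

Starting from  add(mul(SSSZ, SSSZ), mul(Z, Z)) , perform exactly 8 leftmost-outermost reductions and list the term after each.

  start: add(mul(SSSZ, SSSZ), mul(Z, Z))
  →1  add(add(SSSZ, mul(SSZ, SSSZ)), mul(Z, Z))
  →2  add(S(add(SSZ, mul(SSZ, SSSZ))), mul(Z, Z))
  →3  S(add(add(SSZ, mul(SSZ, SSSZ)), mul(Z, Z)))
  →4  S(add(S(add(SZ, mul(SSZ, SSSZ))), mul(Z, Z)))
  →5  S(S(add(add(SZ, mul(SSZ, SSSZ)), mul(Z, Z))))
  →6  S(S(add(S(add(Z, mul(SSZ, SSSZ))), mul(Z, Z))))
  →7  S(S(S(add(add(Z, mul(SSZ, SSSZ)), mul(Z, Z)))))
  →8  S(S(S(add(mul(SSZ, SSSZ), mul(Z, Z)))))

Answer: after 8 steps: S(S(S(add(mul(SSZ, SSSZ), mul(Z, Z)))))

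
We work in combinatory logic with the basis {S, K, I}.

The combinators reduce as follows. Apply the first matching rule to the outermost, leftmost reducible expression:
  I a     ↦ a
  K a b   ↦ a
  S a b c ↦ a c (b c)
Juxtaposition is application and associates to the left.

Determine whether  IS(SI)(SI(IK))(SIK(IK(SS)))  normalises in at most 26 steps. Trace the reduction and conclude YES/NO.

  start: IS(SI)(SI(IK))(SIK(IK(SS)))
  [1] S(SI)(SI(IK))(SIK(IK(SS)))
  [2] SI(SIK(IK(SS)))(SI(IK)(SIK(IK(SS))))
  [3] I(SI(IK)(SIK(IK(SS))))(SIK(IK(SS))(SI(IK)(SIK(IK(SS)))))
  [4] SI(IK)(SIK(IK(SS)))(SIK(IK(SS))(SI(IK)(SIK(IK(SS)))))
  [5] I(SIK(IK(SS)))(IK(SIK(IK(SS))))(SIK(IK(SS))(SI(IK)(SIK(IK(SS)))))
  [6] SIK(IK(SS))(IK(SIK(IK(SS))))(SIK(IK(SS))(SI(IK)(SIK(IK(SS)))))
  [7] I(IK(SS))(K(IK(SS)))(IK(SIK(IK(SS))))(SIK(IK(SS))(SI(IK)(SIK(IK(SS)))))
  [8] IK(SS)(K(IK(SS)))(IK(SIK(IK(SS))))(SIK(IK(SS))(SI(IK)(SIK(IK(SS)))))
  [9] K(SS)(K(IK(SS)))(IK(SIK(IK(SS))))(SIK(IK(SS))(SI(IK)(SIK(IK(SS)))))
  [10] SS(IK(SIK(IK(SS))))(SIK(IK(SS))(SI(IK)(SIK(IK(SS)))))
  [11] S(SIK(IK(SS))(SI(IK)(SIK(IK(SS)))))(IK(SIK(IK(SS)))(SIK(IK(SS))(SI(IK)(SIK(IK(SS))))))
  [12] S(I(IK(SS))(K(IK(SS)))(SI(IK)(SIK(IK(SS)))))(IK(SIK(IK(SS)))(SIK(IK(SS))(SI(IK)(SIK(IK(SS))))))
  [13] S(IK(SS)(K(IK(SS)))(SI(IK)(SIK(IK(SS)))))(IK(SIK(IK(SS)))(SIK(IK(SS))(SI(IK)(SIK(IK(SS))))))
  [14] S(K(SS)(K(IK(SS)))(SI(IK)(SIK(IK(SS)))))(IK(SIK(IK(SS)))(SIK(IK(SS))(SI(IK)(SIK(IK(SS))))))
  [15] S(SS(SI(IK)(SIK(IK(SS)))))(IK(SIK(IK(SS)))(SIK(IK(SS))(SI(IK)(SIK(IK(SS))))))
  [16] S(SS(I(SIK(IK(SS)))(IK(SIK(IK(SS))))))(IK(SIK(IK(SS)))(SIK(IK(SS))(SI(IK)(SIK(IK(SS))))))
  [17] S(SS(SIK(IK(SS))(IK(SIK(IK(SS))))))(IK(SIK(IK(SS)))(SIK(IK(SS))(SI(IK)(SIK(IK(SS))))))
  [18] S(SS(I(IK(SS))(K(IK(SS)))(IK(SIK(IK(SS))))))(IK(SIK(IK(SS)))(SIK(IK(SS))(SI(IK)(SIK(IK(SS))))))
  [19] S(SS(IK(SS)(K(IK(SS)))(IK(SIK(IK(SS))))))(IK(SIK(IK(SS)))(SIK(IK(SS))(SI(IK)(SIK(IK(SS))))))
  [20] S(SS(K(SS)(K(IK(SS)))(IK(SIK(IK(SS))))))(IK(SIK(IK(SS)))(SIK(IK(SS))(SI(IK)(SIK(IK(SS))))))
  [21] S(SS(SS(IK(SIK(IK(SS))))))(IK(SIK(IK(SS)))(SIK(IK(SS))(SI(IK)(SIK(IK(SS))))))
  [22] S(SS(SS(K(SIK(IK(SS))))))(IK(SIK(IK(SS)))(SIK(IK(SS))(SI(IK)(SIK(IK(SS))))))
  [23] S(SS(SS(K(I(IK(SS))(K(IK(SS)))))))(IK(SIK(IK(SS)))(SIK(IK(SS))(SI(IK)(SIK(IK(SS))))))
  [24] S(SS(SS(K(IK(SS)(K(IK(SS)))))))(IK(SIK(IK(SS)))(SIK(IK(SS))(SI(IK)(SIK(IK(SS))))))
  [25] S(SS(SS(K(K(SS)(K(IK(SS)))))))(IK(SIK(IK(SS)))(SIK(IK(SS))(SI(IK)(SIK(IK(SS))))))
  [26] S(SS(SS(K(SS))))(IK(SIK(IK(SS)))(SIK(IK(SS))(SI(IK)(SIK(IK(SS))))))

Answer: NO — after 26 steps the term is S(SS(SS(K(SS))))(IK(SIK(IK(SS)))(SIK(IK(SS))(SI(IK)(SIK(IK(SS)))))), not yet normal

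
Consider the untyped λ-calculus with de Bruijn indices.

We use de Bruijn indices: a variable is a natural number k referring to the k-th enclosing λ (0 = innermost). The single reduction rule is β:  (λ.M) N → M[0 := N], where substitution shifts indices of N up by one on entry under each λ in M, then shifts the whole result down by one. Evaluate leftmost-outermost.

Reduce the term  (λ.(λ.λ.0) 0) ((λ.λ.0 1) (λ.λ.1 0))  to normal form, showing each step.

Answer: normal form = λ.0  (in 2 steps)

Derivation:
  start: (λ.(λ.λ.0) 0) ((λ.λ.0 1) (λ.λ.1 0))
  →1  (λ.λ.0) ((λ.λ.0 1) (λ.λ.1 0))
  →2  λ.0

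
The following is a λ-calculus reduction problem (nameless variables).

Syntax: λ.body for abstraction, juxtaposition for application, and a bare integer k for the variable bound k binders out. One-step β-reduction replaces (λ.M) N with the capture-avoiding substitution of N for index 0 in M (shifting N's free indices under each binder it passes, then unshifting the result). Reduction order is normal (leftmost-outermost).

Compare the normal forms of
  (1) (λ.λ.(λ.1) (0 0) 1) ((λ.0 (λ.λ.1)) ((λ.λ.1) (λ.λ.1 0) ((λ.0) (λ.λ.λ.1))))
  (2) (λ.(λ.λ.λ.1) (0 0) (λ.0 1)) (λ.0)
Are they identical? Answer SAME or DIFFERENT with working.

Term A:
  start: (λ.λ.(λ.1) (0 0) 1) ((λ.0 (λ.λ.1)) ((λ.λ.1) (λ.λ.1 0) ((λ.0) (λ.λ.λ.1))))
  step 1: λ.(λ.1) (0 0) ((λ.0 (λ.λ.1)) ((λ.λ.1) (λ.λ.1 0) ((λ.0) (λ.λ.λ.1))))
  step 2: λ.0 ((λ.0 (λ.λ.1)) ((λ.λ.1) (λ.λ.1 0) ((λ.0) (λ.λ.λ.1))))
  step 3: λ.0 ((λ.λ.1) (λ.λ.1 0) ((λ.0) (λ.λ.λ.1)) (λ.λ.1))
  step 4: λ.0 ((λ.λ.λ.1 0) ((λ.0) (λ.λ.λ.1)) (λ.λ.1))
  step 5: λ.0 ((λ.λ.1 0) (λ.λ.1))
  step 6: λ.0 (λ.(λ.λ.1) 0)
  step 7: λ.0 (λ.λ.1)

Term B:
  start: (λ.(λ.λ.λ.1) (0 0) (λ.0 1)) (λ.0)
  step 1: (λ.λ.λ.1) ((λ.0) (λ.0)) (λ.0 (λ.0))
  step 2: (λ.λ.1) (λ.0 (λ.0))
  step 3: λ.λ.0 (λ.0)

Answer: DIFFERENT — A ⇓ λ.0 (λ.λ.1), B ⇓ λ.λ.0 (λ.0)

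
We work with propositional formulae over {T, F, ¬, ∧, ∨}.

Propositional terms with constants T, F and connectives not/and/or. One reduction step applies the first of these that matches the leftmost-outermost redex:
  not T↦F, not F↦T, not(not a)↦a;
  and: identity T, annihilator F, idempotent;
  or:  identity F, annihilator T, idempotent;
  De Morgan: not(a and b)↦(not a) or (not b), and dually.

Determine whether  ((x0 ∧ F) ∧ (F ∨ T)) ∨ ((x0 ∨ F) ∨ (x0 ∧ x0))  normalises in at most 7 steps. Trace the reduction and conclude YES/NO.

  start: ((x0 ∧ F) ∧ (F ∨ T)) ∨ ((x0 ∨ F) ∨ (x0 ∧ x0))
  →1  (F ∧ (F ∨ T)) ∨ ((x0 ∨ F) ∨ (x0 ∧ x0))
  →2  F ∨ ((x0 ∨ F) ∨ (x0 ∧ x0))
  →3  (x0 ∨ F) ∨ (x0 ∧ x0)
  →4  x0 ∨ (x0 ∧ x0)
  →5  x0 ∨ x0
  →6  x0

Answer: YES — reaches normal form x0 in 6 ≤ 7 steps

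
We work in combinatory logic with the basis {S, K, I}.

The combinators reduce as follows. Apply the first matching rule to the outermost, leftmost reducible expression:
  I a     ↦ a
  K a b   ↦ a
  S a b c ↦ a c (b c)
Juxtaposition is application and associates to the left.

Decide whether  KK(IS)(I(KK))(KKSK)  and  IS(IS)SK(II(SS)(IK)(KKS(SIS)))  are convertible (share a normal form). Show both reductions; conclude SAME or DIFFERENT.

Term A:
  start: KK(IS)(I(KK))(KKSK)
  [1] K(I(KK))(KKSK)
  [2] I(KK)
  [3] KK

Term B:
  start: IS(IS)SK(II(SS)(IK)(KKS(SIS)))
  [1] S(IS)SK(II(SS)(IK)(KKS(SIS)))
  [2] ISK(SK)(II(SS)(IK)(KKS(SIS)))
  [3] SK(SK)(II(SS)(IK)(KKS(SIS)))
  [4] K(II(SS)(IK)(KKS(SIS)))(SK(II(SS)(IK)(KKS(SIS))))
  [5] II(SS)(IK)(KKS(SIS))
  [6] I(SS)(IK)(KKS(SIS))
  [7] SS(IK)(KKS(SIS))
  [8] S(KKS(SIS))(IK(KKS(SIS)))
  [9] S(K(SIS))(IK(KKS(SIS)))
  [10] S(K(SIS))(K(KKS(SIS)))
  [11] S(K(SIS))(K(K(SIS)))

Answer: DIFFERENT — A ⇓ KK, B ⇓ S(K(SIS))(K(K(SIS)))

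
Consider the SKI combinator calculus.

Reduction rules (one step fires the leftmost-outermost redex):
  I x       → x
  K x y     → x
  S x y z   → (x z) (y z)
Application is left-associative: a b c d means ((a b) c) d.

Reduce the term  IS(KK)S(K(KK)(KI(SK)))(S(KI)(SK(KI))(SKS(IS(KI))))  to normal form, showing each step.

  start: IS(KK)S(K(KK)(KI(SK)))(S(KI)(SK(KI))(SKS(IS(KI))))
  [1] S(KK)S(K(KK)(KI(SK)))(S(KI)(SK(KI))(SKS(IS(KI))))
  [2] KK(K(KK)(KI(SK)))(S(K(KK)(KI(SK))))(S(KI)(SK(KI))(SKS(IS(KI))))
  [3] K(S(K(KK)(KI(SK))))(S(KI)(SK(KI))(SKS(IS(KI))))
  [4] S(K(KK)(KI(SK)))
  [5] S(KK)

Answer: normal form = S(KK)  (in 5 steps)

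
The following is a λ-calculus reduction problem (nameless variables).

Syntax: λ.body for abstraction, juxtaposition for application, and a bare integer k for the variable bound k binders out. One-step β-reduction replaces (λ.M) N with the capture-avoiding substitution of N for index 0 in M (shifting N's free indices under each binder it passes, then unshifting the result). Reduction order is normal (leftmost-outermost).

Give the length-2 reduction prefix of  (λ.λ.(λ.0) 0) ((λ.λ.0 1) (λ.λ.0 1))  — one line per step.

Answer: after 2 steps: λ.0

Derivation:
  start: (λ.λ.(λ.0) 0) ((λ.λ.0 1) (λ.λ.0 1))
  →1  λ.(λ.0) 0
  →2  λ.0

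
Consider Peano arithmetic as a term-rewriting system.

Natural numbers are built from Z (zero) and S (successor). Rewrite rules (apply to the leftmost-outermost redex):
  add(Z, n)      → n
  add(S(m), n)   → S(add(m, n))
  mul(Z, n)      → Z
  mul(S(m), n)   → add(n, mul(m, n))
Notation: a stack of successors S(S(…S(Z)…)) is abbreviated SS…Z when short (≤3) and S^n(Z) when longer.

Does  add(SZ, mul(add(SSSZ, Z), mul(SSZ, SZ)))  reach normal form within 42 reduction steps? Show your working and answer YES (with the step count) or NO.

Answer: YES — reaches normal form S^7(Z) in 40 ≤ 42 steps

Working:
  start: add(SZ, mul(add(SSSZ, Z), mul(SSZ, SZ)))
  [1] S(add(Z, mul(add(SSSZ, Z), mul(SSZ, SZ))))
  [2] S(mul(add(SSSZ, Z), mul(SSZ, SZ)))
  [3] S(mul(S(add(SSZ, Z)), mul(SSZ, SZ)))
  [4] S(add(mul(SSZ, SZ), mul(add(SSZ, Z), mul(SSZ, SZ))))
  [5] S(add(add(SZ, mul(SZ, SZ)), mul(add(SSZ, Z), mul(SSZ, SZ))))
  [6] S(add(S(add(Z, mul(SZ, SZ))), mul(add(SSZ, Z), mul(SSZ, SZ))))
  [7] S(S(add(add(Z, mul(SZ, SZ)), mul(add(SSZ, Z), mul(SSZ, SZ)))))
  [8] S(S(add(mul(SZ, SZ), mul(add(SSZ, Z), mul(SSZ, SZ)))))
  [9] S(S(add(add(SZ, mul(Z, SZ)), mul(add(SSZ, Z), mul(SSZ, SZ)))))
  [10] S(S(add(S(add(Z, mul(Z, SZ))), mul(add(SSZ, Z), mul(SSZ, SZ)))))
  [11] S(S(S(add(add(Z, mul(Z, SZ)), mul(add(SSZ, Z), mul(SSZ, SZ))))))
  [12] S(S(S(add(mul(Z, SZ), mul(add(SSZ, Z), mul(SSZ, SZ))))))
  [13] S(S(S(add(Z, mul(add(SSZ, Z), mul(SSZ, SZ))))))
  [14] S(S(S(mul(add(SSZ, Z), mul(SSZ, SZ)))))
  [15] S(S(S(mul(S(add(SZ, Z)), mul(SSZ, SZ)))))
  [16] S(S(S(add(mul(SSZ, SZ), mul(add(SZ, Z), mul(SSZ, SZ))))))
  [17] S(S(S(add(add(SZ, mul(SZ, SZ)), mul(add(SZ, Z), mul(SSZ, SZ))))))
  [18] S(S(S(add(S(add(Z, mul(SZ, SZ))), mul(add(SZ, Z), mul(SSZ, SZ))))))
  [19] S(S(S(S(add(add(Z, mul(SZ, SZ)), mul(add(SZ, Z), mul(SSZ, SZ)))))))
  [20] S(S(S(S(add(mul(SZ, SZ), mul(add(SZ, Z), mul(SSZ, SZ)))))))
  [21] S(S(S(S(add(add(SZ, mul(Z, SZ)), mul(add(SZ, Z), mul(SSZ, SZ)))))))
  [22] S(S(S(S(add(S(add(Z, mul(Z, SZ))), mul(add(SZ, Z), mul(SSZ, SZ)))))))
  [23] S(S(S(S(S(add(add(Z, mul(Z, SZ)), mul(add(SZ, Z), mul(SSZ, SZ))))))))
  [24] S(S(S(S(S(add(mul(Z, SZ), mul(add(SZ, Z), mul(SSZ, SZ))))))))
  [25] S(S(S(S(S(add(Z, mul(add(SZ, Z), mul(SSZ, SZ))))))))
  [26] S(S(S(S(S(mul(add(SZ, Z), mul(SSZ, SZ)))))))
  [27] S(S(S(S(S(mul(S(add(Z, Z)), mul(SSZ, SZ)))))))
  [28] S(S(S(S(S(add(mul(SSZ, SZ), mul(add(Z, Z), mul(SSZ, SZ))))))))
  [29] S(S(S(S(S(add(add(SZ, mul(SZ, SZ)), mul(add(Z, Z), mul(SSZ, SZ))))))))
  [30] S(S(S(S(S(add(S(add(Z, mul(SZ, SZ))), mul(add(Z, Z), mul(SSZ, SZ))))))))
  [31] S(S(S(S(S(S(add(add(Z, mul(SZ, SZ)), mul(add(Z, Z), mul(SSZ, SZ)))))))))
  [32] S(S(S(S(S(S(add(mul(SZ, SZ), mul(add(Z, Z), mul(SSZ, SZ)))))))))
  [33] S(S(S(S(S(S(add(add(SZ, mul(Z, SZ)), mul(add(Z, Z), mul(SSZ, SZ)))))))))
  [34] S(S(S(S(S(S(add(S(add(Z, mul(Z, SZ))), mul(add(Z, Z), mul(SSZ, SZ)))))))))
  [35] S(S(S(S(S(S(S(add(add(Z, mul(Z, SZ)), mul(add(Z, Z), mul(SSZ, SZ))))))))))
  [36] S(S(S(S(S(S(S(add(mul(Z, SZ), mul(add(Z, Z), mul(SSZ, SZ))))))))))
  [37] S(S(S(S(S(S(S(add(Z, mul(add(Z, Z), mul(SSZ, SZ))))))))))
  [38] S(S(S(S(S(S(S(mul(add(Z, Z), mul(SSZ, SZ)))))))))
  [39] S(S(S(S(S(S(S(mul(Z, mul(SSZ, SZ)))))))))
  [40] S^7(Z)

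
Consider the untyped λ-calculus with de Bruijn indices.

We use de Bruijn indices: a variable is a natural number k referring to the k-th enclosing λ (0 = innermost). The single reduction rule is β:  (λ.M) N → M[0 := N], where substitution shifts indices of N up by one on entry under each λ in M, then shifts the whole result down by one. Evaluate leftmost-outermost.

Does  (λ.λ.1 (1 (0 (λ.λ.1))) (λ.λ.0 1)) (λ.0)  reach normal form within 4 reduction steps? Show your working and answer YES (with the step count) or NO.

Answer: YES — reaches normal form λ.0 (λ.λ.1) (λ.λ.0 1) in 3 ≤ 4 steps

Derivation:
  start: (λ.λ.1 (1 (0 (λ.λ.1))) (λ.λ.0 1)) (λ.0)
  step 1: λ.(λ.0) ((λ.0) (0 (λ.λ.1))) (λ.λ.0 1)
  step 2: λ.(λ.0) (0 (λ.λ.1)) (λ.λ.0 1)
  step 3: λ.0 (λ.λ.1) (λ.λ.0 1)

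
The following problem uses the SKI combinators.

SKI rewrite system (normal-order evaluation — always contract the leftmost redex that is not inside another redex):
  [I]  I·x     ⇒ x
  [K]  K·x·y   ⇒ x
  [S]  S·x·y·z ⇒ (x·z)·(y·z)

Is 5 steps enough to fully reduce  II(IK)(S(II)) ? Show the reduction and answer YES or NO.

Answer: YES — reaches normal form K(SI) in 4 ≤ 5 steps

Derivation:
  start: II(IK)(S(II))
  [1] I(IK)(S(II))
  [2] IK(S(II))
  [3] K(S(II))
  [4] K(SI)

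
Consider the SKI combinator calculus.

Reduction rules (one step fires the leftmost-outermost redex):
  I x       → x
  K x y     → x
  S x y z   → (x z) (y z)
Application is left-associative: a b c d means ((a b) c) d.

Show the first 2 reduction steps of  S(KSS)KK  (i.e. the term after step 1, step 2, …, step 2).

Answer: after 2 steps: SK(KK)

Working:
  start: S(KSS)KK
  [1] KSSK(KK)
  [2] SK(KK)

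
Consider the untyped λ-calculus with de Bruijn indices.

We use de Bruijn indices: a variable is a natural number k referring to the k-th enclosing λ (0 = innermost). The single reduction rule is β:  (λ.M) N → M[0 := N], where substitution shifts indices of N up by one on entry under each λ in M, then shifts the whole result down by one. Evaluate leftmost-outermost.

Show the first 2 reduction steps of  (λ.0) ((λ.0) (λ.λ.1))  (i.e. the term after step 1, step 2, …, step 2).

  start: (λ.0) ((λ.0) (λ.λ.1))
  →1  (λ.0) (λ.λ.1)
  →2  λ.λ.1

Answer: after 2 steps: λ.λ.1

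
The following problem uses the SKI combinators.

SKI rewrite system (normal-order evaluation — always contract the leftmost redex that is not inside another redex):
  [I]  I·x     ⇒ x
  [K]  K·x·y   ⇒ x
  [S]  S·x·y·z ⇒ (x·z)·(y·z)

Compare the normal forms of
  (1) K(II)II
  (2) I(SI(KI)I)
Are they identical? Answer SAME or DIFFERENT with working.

Answer: SAME — A ⇓ I, B ⇓ I

Reduction:
Term A:
  start: K(II)II
  step 1: III
  step 2: II
  step 3: I

Term B:
  start: I(SI(KI)I)
  step 1: SI(KI)I
  step 2: II(KII)
  step 3: I(KII)
  step 4: KII
  step 5: I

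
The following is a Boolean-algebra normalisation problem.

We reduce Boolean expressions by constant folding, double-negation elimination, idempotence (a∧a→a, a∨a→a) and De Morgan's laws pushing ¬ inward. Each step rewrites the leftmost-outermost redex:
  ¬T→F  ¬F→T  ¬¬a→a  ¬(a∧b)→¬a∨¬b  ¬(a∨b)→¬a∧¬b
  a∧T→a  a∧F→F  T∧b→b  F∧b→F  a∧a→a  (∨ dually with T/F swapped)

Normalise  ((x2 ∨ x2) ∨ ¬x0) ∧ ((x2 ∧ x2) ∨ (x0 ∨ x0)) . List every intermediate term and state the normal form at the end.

  start: ((x2 ∨ x2) ∨ ¬x0) ∧ ((x2 ∧ x2) ∨ (x0 ∨ x0))
  step 1: (x2 ∨ ¬x0) ∧ ((x2 ∧ x2) ∨ (x0 ∨ x0))
  step 2: (x2 ∨ ¬x0) ∧ (x2 ∨ (x0 ∨ x0))
  step 3: (x2 ∨ ¬x0) ∧ (x2 ∨ x0)

Answer: normal form = (x2 ∨ ¬x0) ∧ (x2 ∨ x0)  (in 3 steps)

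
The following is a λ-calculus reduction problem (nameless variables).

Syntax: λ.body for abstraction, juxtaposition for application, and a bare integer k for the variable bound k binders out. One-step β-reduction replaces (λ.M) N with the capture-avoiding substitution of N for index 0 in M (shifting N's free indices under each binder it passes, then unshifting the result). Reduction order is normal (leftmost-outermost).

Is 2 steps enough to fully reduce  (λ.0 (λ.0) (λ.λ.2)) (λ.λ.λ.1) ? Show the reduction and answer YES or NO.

  start: (λ.0 (λ.0) (λ.λ.2)) (λ.λ.λ.1)
  step 1: (λ.λ.λ.1) (λ.0) (λ.λ.λ.λ.λ.1)
  step 2: (λ.λ.1) (λ.λ.λ.λ.λ.1)

Answer: NO — after 2 steps the term is (λ.λ.1) (λ.λ.λ.λ.λ.1), not yet normal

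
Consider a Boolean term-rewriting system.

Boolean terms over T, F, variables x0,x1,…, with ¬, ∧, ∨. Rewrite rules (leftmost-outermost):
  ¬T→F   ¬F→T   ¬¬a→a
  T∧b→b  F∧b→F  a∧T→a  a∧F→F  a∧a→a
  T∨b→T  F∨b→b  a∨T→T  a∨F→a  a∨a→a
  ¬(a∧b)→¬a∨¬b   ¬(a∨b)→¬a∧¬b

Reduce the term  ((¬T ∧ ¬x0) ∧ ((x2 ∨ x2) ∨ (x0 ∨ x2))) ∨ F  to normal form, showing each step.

Answer: normal form = F  (in 4 steps)

Working:
  start: ((¬T ∧ ¬x0) ∧ ((x2 ∨ x2) ∨ (x0 ∨ x2))) ∨ F
  step 1: (¬T ∧ ¬x0) ∧ ((x2 ∨ x2) ∨ (x0 ∨ x2))
  step 2: (F ∧ ¬x0) ∧ ((x2 ∨ x2) ∨ (x0 ∨ x2))
  step 3: F ∧ ((x2 ∨ x2) ∨ (x0 ∨ x2))
  step 4: F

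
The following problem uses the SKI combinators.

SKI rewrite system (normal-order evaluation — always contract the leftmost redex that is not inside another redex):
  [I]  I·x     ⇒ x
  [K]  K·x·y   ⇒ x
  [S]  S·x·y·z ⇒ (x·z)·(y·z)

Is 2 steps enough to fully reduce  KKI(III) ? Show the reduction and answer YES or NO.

Answer: NO — after 2 steps the term is K(II), not yet normal

Derivation:
  start: KKI(III)
  step 1: K(III)
  step 2: K(II)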